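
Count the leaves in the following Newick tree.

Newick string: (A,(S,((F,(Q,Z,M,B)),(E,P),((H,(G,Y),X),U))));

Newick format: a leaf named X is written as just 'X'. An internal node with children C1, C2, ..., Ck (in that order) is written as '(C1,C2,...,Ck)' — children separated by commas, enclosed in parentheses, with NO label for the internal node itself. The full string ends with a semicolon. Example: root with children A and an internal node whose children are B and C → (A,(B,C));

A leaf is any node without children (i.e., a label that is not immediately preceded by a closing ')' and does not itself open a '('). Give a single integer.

Newick: (A,(S,((F,(Q,Z,M,B)),(E,P),((H,(G,Y),X),U))));
Scan left-to-right; a leaf is any maximal label run not followed by '(':
  pos 1: leaf 'A' → count = 1
  pos 4: leaf 'S' → count = 2
  pos 8: leaf 'F' → count = 3
  pos 11: leaf 'Q' → count = 4
  pos 13: leaf 'Z' → count = 5
  pos 15: leaf 'M' → count = 6
  pos 17: leaf 'B' → count = 7
  pos 22: leaf 'E' → count = 8
  pos 24: leaf 'P' → count = 9
  pos 29: leaf 'H' → count = 10
  pos 32: leaf 'G' → count = 11
  pos 34: leaf 'Y' → count = 12
  pos 37: leaf 'X' → count = 13
  pos 40: leaf 'U' → count = 14
Total leaves: 14

Answer: 14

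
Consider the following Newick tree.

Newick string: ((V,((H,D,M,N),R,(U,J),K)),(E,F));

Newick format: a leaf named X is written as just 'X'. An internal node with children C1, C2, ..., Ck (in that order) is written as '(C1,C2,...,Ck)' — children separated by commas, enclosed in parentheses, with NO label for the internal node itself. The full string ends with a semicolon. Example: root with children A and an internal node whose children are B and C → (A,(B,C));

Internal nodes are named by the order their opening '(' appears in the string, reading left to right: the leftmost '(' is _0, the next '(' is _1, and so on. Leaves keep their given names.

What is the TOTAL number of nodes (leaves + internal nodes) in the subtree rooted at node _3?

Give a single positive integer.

Newick: ((V,((H,D,M,N),R,(U,J),K)),(E,F));
Locate _3: it is the '(' at position 5 (the 4th '(' reading left to right).
Query: subtree rooted at _3
_3: subtree_size = 1 + 4
  H: subtree_size = 1 + 0
  D: subtree_size = 1 + 0
  M: subtree_size = 1 + 0
  N: subtree_size = 1 + 0
Total subtree size of _3: 5

Answer: 5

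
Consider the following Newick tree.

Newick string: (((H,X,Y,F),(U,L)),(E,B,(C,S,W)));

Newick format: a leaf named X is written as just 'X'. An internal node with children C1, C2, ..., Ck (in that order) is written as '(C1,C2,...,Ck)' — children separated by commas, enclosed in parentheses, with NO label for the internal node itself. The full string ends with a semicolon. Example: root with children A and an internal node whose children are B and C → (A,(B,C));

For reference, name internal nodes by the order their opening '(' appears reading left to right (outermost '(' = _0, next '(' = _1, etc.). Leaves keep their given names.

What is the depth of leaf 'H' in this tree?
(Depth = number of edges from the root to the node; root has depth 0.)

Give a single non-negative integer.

Answer: 3

Derivation:
Newick: (((H,X,Y,F),(U,L)),(E,B,(C,S,W)));
Naming internals by '(' encounter order: outermost '(' = _0, next = _1, ...
Query node: H
Path from root: _0 -> _1 -> _2 -> H
Depth of H: 3 (number of edges from root)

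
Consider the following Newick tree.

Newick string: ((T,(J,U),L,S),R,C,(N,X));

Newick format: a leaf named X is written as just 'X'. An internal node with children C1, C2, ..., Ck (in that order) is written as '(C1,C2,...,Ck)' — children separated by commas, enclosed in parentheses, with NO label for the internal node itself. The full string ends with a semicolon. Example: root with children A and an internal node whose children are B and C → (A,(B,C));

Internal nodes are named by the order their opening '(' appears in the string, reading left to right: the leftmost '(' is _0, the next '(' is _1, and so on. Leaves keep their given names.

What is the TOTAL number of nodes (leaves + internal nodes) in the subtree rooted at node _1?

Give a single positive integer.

Newick: ((T,(J,U),L,S),R,C,(N,X));
Locate _1: it is the '(' at position 1 (the 2nd '(' reading left to right).
Query: subtree rooted at _1
_1: subtree_size = 1 + 6
  T: subtree_size = 1 + 0
  _2: subtree_size = 1 + 2
    J: subtree_size = 1 + 0
    U: subtree_size = 1 + 0
  L: subtree_size = 1 + 0
  S: subtree_size = 1 + 0
Total subtree size of _1: 7

Answer: 7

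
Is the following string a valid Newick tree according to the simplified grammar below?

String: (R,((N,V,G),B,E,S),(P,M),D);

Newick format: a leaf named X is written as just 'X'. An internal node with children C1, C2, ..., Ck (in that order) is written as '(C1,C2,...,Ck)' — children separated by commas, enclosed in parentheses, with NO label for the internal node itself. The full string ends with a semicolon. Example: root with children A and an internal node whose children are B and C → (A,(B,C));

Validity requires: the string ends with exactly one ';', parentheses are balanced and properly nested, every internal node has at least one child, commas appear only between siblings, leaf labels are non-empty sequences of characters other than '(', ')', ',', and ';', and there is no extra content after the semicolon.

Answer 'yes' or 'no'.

Answer: yes

Derivation:
Input: (R,((N,V,G),B,E,S),(P,M),D);
Paren balance: 4 '(' vs 4 ')' OK
Ends with single ';': True
Full parse: OK
Valid: True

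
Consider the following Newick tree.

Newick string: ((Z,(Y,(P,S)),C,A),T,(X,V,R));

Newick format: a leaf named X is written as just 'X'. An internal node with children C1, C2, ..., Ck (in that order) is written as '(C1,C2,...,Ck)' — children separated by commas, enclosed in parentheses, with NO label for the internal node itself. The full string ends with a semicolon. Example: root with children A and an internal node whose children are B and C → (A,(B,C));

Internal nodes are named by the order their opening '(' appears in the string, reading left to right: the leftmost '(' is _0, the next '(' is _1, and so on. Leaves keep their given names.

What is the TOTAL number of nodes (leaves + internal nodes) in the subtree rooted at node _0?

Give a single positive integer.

Answer: 15

Derivation:
Newick: ((Z,(Y,(P,S)),C,A),T,(X,V,R));
Locate _0: it is the '(' at position 0 (the 1st '(' reading left to right).
Query: subtree rooted at _0
_0: subtree_size = 1 + 14
  _1: subtree_size = 1 + 8
    Z: subtree_size = 1 + 0
    _2: subtree_size = 1 + 4
      Y: subtree_size = 1 + 0
      _3: subtree_size = 1 + 2
        P: subtree_size = 1 + 0
        S: subtree_size = 1 + 0
    C: subtree_size = 1 + 0
    A: subtree_size = 1 + 0
  T: subtree_size = 1 + 0
  _4: subtree_size = 1 + 3
    X: subtree_size = 1 + 0
    V: subtree_size = 1 + 0
    R: subtree_size = 1 + 0
Total subtree size of _0: 15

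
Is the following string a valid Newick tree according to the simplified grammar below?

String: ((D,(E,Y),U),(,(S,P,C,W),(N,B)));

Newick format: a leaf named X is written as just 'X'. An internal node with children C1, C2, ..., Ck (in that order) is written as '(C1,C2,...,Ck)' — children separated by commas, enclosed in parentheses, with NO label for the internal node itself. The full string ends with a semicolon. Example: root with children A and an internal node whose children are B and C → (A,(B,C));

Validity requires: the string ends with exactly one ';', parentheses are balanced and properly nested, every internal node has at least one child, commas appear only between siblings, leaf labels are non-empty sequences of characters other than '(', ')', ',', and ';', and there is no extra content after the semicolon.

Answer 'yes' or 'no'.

Answer: no

Derivation:
Input: ((D,(E,Y),U),(,(S,P,C,W),(N,B)));
Paren balance: 6 '(' vs 6 ')' OK
Ends with single ';': True
Full parse: FAILS (empty leaf label at pos 14)
Valid: False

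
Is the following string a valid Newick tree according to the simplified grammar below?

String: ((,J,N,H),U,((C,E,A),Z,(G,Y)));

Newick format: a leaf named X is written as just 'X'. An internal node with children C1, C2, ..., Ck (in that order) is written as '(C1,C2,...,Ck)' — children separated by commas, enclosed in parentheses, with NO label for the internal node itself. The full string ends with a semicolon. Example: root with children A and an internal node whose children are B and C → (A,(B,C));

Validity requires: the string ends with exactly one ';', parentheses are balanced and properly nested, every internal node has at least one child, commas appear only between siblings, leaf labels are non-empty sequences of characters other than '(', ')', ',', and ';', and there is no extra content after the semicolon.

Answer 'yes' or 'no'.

Input: ((,J,N,H),U,((C,E,A),Z,(G,Y)));
Paren balance: 5 '(' vs 5 ')' OK
Ends with single ';': True
Full parse: FAILS (empty leaf label at pos 2)
Valid: False

Answer: no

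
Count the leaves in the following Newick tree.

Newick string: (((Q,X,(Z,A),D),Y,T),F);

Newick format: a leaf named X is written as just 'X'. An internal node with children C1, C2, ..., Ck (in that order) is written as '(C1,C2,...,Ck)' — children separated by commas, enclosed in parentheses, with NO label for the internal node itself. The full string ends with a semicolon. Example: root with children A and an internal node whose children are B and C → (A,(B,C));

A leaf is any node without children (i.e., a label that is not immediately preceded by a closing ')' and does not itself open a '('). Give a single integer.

Answer: 8

Derivation:
Newick: (((Q,X,(Z,A),D),Y,T),F);
Scan left-to-right; a leaf is any maximal label run not followed by '(':
  pos 3: leaf 'Q' → count = 1
  pos 5: leaf 'X' → count = 2
  pos 8: leaf 'Z' → count = 3
  pos 10: leaf 'A' → count = 4
  pos 13: leaf 'D' → count = 5
  pos 16: leaf 'Y' → count = 6
  pos 18: leaf 'T' → count = 7
  pos 21: leaf 'F' → count = 8
Total leaves: 8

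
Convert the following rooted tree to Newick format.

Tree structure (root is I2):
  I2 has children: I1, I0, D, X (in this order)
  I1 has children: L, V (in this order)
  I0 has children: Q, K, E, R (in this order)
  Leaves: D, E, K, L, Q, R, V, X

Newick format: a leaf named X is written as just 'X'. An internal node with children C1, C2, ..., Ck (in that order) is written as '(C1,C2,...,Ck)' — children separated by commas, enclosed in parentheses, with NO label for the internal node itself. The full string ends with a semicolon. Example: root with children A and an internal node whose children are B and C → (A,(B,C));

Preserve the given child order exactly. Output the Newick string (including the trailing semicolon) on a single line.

Answer: ((L,V),(Q,K,E,R),D,X);

Derivation:
internal I2 with children ['I1', 'I0', 'D', 'X']
  internal I1 with children ['L', 'V']
    leaf 'L' → 'L'
    leaf 'V' → 'V'
  → '(L,V)'
  internal I0 with children ['Q', 'K', 'E', 'R']
    leaf 'Q' → 'Q'
    leaf 'K' → 'K'
    leaf 'E' → 'E'
    leaf 'R' → 'R'
  → '(Q,K,E,R)'
  leaf 'D' → 'D'
  leaf 'X' → 'X'
→ '((L,V),(Q,K,E,R),D,X)'
Final: ((L,V),(Q,K,E,R),D,X);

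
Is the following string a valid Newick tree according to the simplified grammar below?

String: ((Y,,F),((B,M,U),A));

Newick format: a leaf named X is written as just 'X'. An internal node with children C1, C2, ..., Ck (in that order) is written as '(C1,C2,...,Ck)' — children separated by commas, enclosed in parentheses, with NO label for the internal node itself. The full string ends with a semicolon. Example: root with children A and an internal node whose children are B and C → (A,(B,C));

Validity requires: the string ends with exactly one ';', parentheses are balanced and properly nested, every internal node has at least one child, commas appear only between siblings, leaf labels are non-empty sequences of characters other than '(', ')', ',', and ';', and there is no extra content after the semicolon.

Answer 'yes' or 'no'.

Input: ((Y,,F),((B,M,U),A));
Paren balance: 4 '(' vs 4 ')' OK
Ends with single ';': True
Full parse: FAILS (empty leaf label at pos 4)
Valid: False

Answer: no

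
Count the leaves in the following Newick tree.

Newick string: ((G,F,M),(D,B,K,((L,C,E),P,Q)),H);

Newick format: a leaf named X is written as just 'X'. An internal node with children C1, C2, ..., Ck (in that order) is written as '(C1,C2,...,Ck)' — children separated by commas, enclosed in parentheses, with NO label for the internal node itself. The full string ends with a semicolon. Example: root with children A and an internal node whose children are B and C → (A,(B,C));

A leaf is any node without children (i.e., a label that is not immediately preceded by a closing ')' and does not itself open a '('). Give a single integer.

Newick: ((G,F,M),(D,B,K,((L,C,E),P,Q)),H);
Scan left-to-right; a leaf is any maximal label run not followed by '(':
  pos 2: leaf 'G' → count = 1
  pos 4: leaf 'F' → count = 2
  pos 6: leaf 'M' → count = 3
  pos 10: leaf 'D' → count = 4
  pos 12: leaf 'B' → count = 5
  pos 14: leaf 'K' → count = 6
  pos 18: leaf 'L' → count = 7
  pos 20: leaf 'C' → count = 8
  pos 22: leaf 'E' → count = 9
  pos 25: leaf 'P' → count = 10
  pos 27: leaf 'Q' → count = 11
  pos 31: leaf 'H' → count = 12
Total leaves: 12

Answer: 12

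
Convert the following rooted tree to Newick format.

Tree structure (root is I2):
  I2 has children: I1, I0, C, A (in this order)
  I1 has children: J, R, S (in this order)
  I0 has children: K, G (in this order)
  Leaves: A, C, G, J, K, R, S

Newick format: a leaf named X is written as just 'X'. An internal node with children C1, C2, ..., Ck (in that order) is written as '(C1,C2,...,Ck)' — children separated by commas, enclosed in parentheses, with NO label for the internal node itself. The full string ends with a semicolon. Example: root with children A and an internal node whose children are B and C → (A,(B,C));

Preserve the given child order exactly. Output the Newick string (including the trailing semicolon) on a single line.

internal I2 with children ['I1', 'I0', 'C', 'A']
  internal I1 with children ['J', 'R', 'S']
    leaf 'J' → 'J'
    leaf 'R' → 'R'
    leaf 'S' → 'S'
  → '(J,R,S)'
  internal I0 with children ['K', 'G']
    leaf 'K' → 'K'
    leaf 'G' → 'G'
  → '(K,G)'
  leaf 'C' → 'C'
  leaf 'A' → 'A'
→ '((J,R,S),(K,G),C,A)'
Final: ((J,R,S),(K,G),C,A);

Answer: ((J,R,S),(K,G),C,A);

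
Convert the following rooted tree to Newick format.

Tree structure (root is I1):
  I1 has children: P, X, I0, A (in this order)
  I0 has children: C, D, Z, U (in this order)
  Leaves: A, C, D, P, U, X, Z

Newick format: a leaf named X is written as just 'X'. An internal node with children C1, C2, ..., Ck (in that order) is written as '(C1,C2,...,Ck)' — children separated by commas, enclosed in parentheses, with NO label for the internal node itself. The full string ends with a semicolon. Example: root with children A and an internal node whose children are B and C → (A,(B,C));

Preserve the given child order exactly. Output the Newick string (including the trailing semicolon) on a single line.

internal I1 with children ['P', 'X', 'I0', 'A']
  leaf 'P' → 'P'
  leaf 'X' → 'X'
  internal I0 with children ['C', 'D', 'Z', 'U']
    leaf 'C' → 'C'
    leaf 'D' → 'D'
    leaf 'Z' → 'Z'
    leaf 'U' → 'U'
  → '(C,D,Z,U)'
  leaf 'A' → 'A'
→ '(P,X,(C,D,Z,U),A)'
Final: (P,X,(C,D,Z,U),A);

Answer: (P,X,(C,D,Z,U),A);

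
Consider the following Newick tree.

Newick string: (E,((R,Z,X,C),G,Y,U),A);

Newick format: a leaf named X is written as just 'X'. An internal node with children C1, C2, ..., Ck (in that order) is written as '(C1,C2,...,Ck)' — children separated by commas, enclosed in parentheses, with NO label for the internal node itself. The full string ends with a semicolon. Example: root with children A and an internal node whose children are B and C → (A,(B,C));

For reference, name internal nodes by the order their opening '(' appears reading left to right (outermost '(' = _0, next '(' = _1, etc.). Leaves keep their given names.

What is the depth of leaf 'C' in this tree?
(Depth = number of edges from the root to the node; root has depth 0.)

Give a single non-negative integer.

Answer: 3

Derivation:
Newick: (E,((R,Z,X,C),G,Y,U),A);
Naming internals by '(' encounter order: outermost '(' = _0, next = _1, ...
Query node: C
Path from root: _0 -> _1 -> _2 -> C
Depth of C: 3 (number of edges from root)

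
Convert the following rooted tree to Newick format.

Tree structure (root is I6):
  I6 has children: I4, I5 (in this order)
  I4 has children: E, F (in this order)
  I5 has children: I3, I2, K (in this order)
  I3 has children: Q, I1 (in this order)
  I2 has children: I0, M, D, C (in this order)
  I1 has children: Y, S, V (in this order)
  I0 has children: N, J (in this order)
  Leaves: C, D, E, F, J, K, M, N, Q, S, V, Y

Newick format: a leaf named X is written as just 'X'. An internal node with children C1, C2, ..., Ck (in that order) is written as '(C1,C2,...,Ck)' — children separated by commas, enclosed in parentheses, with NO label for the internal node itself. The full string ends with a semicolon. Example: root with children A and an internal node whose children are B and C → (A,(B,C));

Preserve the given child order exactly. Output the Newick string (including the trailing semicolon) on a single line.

internal I6 with children ['I4', 'I5']
  internal I4 with children ['E', 'F']
    leaf 'E' → 'E'
    leaf 'F' → 'F'
  → '(E,F)'
  internal I5 with children ['I3', 'I2', 'K']
    internal I3 with children ['Q', 'I1']
      leaf 'Q' → 'Q'
      internal I1 with children ['Y', 'S', 'V']
        leaf 'Y' → 'Y'
        leaf 'S' → 'S'
        leaf 'V' → 'V'
      → '(Y,S,V)'
    → '(Q,(Y,S,V))'
    internal I2 with children ['I0', 'M', 'D', 'C']
      internal I0 with children ['N', 'J']
        leaf 'N' → 'N'
        leaf 'J' → 'J'
      → '(N,J)'
      leaf 'M' → 'M'
      leaf 'D' → 'D'
      leaf 'C' → 'C'
    → '((N,J),M,D,C)'
    leaf 'K' → 'K'
  → '((Q,(Y,S,V)),((N,J),M,D,C),K)'
→ '((E,F),((Q,(Y,S,V)),((N,J),M,D,C),K))'
Final: ((E,F),((Q,(Y,S,V)),((N,J),M,D,C),K));

Answer: ((E,F),((Q,(Y,S,V)),((N,J),M,D,C),K));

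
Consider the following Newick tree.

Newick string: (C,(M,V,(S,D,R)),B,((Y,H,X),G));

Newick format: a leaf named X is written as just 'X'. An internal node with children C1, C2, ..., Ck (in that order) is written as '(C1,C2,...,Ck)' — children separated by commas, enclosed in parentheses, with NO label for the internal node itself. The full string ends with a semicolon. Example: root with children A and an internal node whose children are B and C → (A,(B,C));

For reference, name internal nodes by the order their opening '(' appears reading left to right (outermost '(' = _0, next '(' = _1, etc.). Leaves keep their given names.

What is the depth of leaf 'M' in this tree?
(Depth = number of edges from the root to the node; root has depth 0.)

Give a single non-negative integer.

Answer: 2

Derivation:
Newick: (C,(M,V,(S,D,R)),B,((Y,H,X),G));
Naming internals by '(' encounter order: outermost '(' = _0, next = _1, ...
Query node: M
Path from root: _0 -> _1 -> M
Depth of M: 2 (number of edges from root)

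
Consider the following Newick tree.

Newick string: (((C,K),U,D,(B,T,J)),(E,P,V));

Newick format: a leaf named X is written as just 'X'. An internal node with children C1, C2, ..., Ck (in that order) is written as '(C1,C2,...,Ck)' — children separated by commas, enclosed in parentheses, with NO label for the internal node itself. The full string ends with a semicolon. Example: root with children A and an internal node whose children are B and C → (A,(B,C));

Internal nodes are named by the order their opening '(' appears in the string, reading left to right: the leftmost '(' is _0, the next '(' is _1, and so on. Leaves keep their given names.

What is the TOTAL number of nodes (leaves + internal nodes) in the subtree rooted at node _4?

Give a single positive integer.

Newick: (((C,K),U,D,(B,T,J)),(E,P,V));
Locate _4: it is the '(' at position 21 (the 5th '(' reading left to right).
Query: subtree rooted at _4
_4: subtree_size = 1 + 3
  E: subtree_size = 1 + 0
  P: subtree_size = 1 + 0
  V: subtree_size = 1 + 0
Total subtree size of _4: 4

Answer: 4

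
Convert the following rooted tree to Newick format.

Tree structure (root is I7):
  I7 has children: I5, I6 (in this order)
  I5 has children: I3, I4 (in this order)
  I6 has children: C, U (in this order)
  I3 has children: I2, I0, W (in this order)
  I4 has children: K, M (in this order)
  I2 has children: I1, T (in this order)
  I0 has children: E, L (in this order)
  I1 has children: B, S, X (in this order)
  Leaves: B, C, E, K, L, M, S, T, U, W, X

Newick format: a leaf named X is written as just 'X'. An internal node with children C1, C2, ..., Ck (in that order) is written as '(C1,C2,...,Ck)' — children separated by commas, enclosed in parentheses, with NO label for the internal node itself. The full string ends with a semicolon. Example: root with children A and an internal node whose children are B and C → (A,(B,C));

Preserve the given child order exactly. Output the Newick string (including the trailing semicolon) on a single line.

internal I7 with children ['I5', 'I6']
  internal I5 with children ['I3', 'I4']
    internal I3 with children ['I2', 'I0', 'W']
      internal I2 with children ['I1', 'T']
        internal I1 with children ['B', 'S', 'X']
          leaf 'B' → 'B'
          leaf 'S' → 'S'
          leaf 'X' → 'X'
        → '(B,S,X)'
        leaf 'T' → 'T'
      → '((B,S,X),T)'
      internal I0 with children ['E', 'L']
        leaf 'E' → 'E'
        leaf 'L' → 'L'
      → '(E,L)'
      leaf 'W' → 'W'
    → '(((B,S,X),T),(E,L),W)'
    internal I4 with children ['K', 'M']
      leaf 'K' → 'K'
      leaf 'M' → 'M'
    → '(K,M)'
  → '((((B,S,X),T),(E,L),W),(K,M))'
  internal I6 with children ['C', 'U']
    leaf 'C' → 'C'
    leaf 'U' → 'U'
  → '(C,U)'
→ '(((((B,S,X),T),(E,L),W),(K,M)),(C,U))'
Final: (((((B,S,X),T),(E,L),W),(K,M)),(C,U));

Answer: (((((B,S,X),T),(E,L),W),(K,M)),(C,U));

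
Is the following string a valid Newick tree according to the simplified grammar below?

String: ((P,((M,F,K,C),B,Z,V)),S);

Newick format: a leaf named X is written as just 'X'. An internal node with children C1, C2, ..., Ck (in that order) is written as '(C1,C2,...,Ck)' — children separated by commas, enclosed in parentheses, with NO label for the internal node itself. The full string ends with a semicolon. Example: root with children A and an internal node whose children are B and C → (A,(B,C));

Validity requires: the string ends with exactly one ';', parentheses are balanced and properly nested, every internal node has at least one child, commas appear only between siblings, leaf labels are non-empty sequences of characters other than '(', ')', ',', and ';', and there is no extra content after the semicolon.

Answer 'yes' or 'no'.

Answer: yes

Derivation:
Input: ((P,((M,F,K,C),B,Z,V)),S);
Paren balance: 4 '(' vs 4 ')' OK
Ends with single ';': True
Full parse: OK
Valid: True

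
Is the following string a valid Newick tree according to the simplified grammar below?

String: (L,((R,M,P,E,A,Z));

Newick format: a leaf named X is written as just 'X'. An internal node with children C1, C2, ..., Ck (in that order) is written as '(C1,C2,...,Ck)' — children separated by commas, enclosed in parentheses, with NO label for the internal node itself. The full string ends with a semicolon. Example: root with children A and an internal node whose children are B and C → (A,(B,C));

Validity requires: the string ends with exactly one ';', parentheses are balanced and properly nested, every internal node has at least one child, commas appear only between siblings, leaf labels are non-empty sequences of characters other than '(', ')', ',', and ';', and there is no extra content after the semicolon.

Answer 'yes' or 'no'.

Input: (L,((R,M,P,E,A,Z));
Paren balance: 3 '(' vs 2 ')' MISMATCH
Ends with single ';': True
Full parse: FAILS (expected , or ) at pos 18)
Valid: False

Answer: no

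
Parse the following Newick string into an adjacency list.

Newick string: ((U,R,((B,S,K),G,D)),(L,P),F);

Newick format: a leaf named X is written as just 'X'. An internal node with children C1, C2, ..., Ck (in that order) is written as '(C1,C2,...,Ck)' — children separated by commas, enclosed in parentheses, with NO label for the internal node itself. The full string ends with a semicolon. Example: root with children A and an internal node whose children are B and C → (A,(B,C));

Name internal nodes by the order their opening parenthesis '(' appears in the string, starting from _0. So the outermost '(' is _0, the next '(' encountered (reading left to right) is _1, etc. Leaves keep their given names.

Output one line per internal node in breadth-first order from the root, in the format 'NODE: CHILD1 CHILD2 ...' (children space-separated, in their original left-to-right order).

Input: ((U,R,((B,S,K),G,D)),(L,P),F);
Scanning left-to-right, naming '(' by encounter order:
  pos 0: '(' -> open internal node _0 (depth 1)
  pos 1: '(' -> open internal node _1 (depth 2)
  pos 6: '(' -> open internal node _2 (depth 3)
  pos 7: '(' -> open internal node _3 (depth 4)
  pos 13: ')' -> close internal node _3 (now at depth 3)
  pos 18: ')' -> close internal node _2 (now at depth 2)
  pos 19: ')' -> close internal node _1 (now at depth 1)
  pos 21: '(' -> open internal node _4 (depth 2)
  pos 25: ')' -> close internal node _4 (now at depth 1)
  pos 28: ')' -> close internal node _0 (now at depth 0)
Total internal nodes: 5
BFS adjacency from root:
  _0: _1 _4 F
  _1: U R _2
  _4: L P
  _2: _3 G D
  _3: B S K

Answer: _0: _1 _4 F
_1: U R _2
_4: L P
_2: _3 G D
_3: B S K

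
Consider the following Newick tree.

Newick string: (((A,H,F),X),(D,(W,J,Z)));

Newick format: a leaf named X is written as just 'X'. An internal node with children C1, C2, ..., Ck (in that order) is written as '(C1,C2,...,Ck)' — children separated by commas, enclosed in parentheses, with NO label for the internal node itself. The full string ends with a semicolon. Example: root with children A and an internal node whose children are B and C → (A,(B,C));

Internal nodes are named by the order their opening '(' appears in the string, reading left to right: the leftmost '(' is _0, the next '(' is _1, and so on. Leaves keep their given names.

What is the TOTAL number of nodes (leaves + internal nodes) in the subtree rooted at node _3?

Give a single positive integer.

Answer: 6

Derivation:
Newick: (((A,H,F),X),(D,(W,J,Z)));
Locate _3: it is the '(' at position 13 (the 4th '(' reading left to right).
Query: subtree rooted at _3
_3: subtree_size = 1 + 5
  D: subtree_size = 1 + 0
  _4: subtree_size = 1 + 3
    W: subtree_size = 1 + 0
    J: subtree_size = 1 + 0
    Z: subtree_size = 1 + 0
Total subtree size of _3: 6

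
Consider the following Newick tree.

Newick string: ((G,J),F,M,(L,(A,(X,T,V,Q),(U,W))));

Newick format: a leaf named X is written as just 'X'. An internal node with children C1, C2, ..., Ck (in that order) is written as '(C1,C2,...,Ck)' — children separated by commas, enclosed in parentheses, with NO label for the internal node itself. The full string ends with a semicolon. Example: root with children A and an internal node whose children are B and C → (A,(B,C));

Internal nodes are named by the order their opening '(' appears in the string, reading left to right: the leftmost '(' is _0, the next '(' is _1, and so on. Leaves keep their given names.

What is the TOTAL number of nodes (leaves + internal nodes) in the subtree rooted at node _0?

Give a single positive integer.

Answer: 18

Derivation:
Newick: ((G,J),F,M,(L,(A,(X,T,V,Q),(U,W))));
Locate _0: it is the '(' at position 0 (the 1st '(' reading left to right).
Query: subtree rooted at _0
_0: subtree_size = 1 + 17
  _1: subtree_size = 1 + 2
    G: subtree_size = 1 + 0
    J: subtree_size = 1 + 0
  F: subtree_size = 1 + 0
  M: subtree_size = 1 + 0
  _2: subtree_size = 1 + 11
    L: subtree_size = 1 + 0
    _3: subtree_size = 1 + 9
      A: subtree_size = 1 + 0
      _4: subtree_size = 1 + 4
        X: subtree_size = 1 + 0
        T: subtree_size = 1 + 0
        V: subtree_size = 1 + 0
        Q: subtree_size = 1 + 0
      _5: subtree_size = 1 + 2
        U: subtree_size = 1 + 0
        W: subtree_size = 1 + 0
Total subtree size of _0: 18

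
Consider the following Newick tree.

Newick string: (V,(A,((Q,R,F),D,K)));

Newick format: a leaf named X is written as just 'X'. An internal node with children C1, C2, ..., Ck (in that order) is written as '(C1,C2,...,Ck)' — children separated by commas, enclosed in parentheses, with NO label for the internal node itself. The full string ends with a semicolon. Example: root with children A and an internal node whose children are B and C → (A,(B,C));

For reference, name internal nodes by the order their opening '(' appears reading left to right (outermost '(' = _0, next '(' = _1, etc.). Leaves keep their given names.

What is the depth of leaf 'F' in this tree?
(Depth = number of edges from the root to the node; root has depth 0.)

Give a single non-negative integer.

Answer: 4

Derivation:
Newick: (V,(A,((Q,R,F),D,K)));
Naming internals by '(' encounter order: outermost '(' = _0, next = _1, ...
Query node: F
Path from root: _0 -> _1 -> _2 -> _3 -> F
Depth of F: 4 (number of edges from root)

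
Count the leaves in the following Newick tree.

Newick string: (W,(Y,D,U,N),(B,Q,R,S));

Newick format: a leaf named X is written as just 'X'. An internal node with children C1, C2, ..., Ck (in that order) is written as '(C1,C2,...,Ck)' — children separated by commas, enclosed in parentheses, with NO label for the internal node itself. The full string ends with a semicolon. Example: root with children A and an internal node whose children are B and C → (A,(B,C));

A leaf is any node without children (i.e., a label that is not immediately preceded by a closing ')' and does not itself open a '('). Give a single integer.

Newick: (W,(Y,D,U,N),(B,Q,R,S));
Scan left-to-right; a leaf is any maximal label run not followed by '(':
  pos 1: leaf 'W' → count = 1
  pos 4: leaf 'Y' → count = 2
  pos 6: leaf 'D' → count = 3
  pos 8: leaf 'U' → count = 4
  pos 10: leaf 'N' → count = 5
  pos 14: leaf 'B' → count = 6
  pos 16: leaf 'Q' → count = 7
  pos 18: leaf 'R' → count = 8
  pos 20: leaf 'S' → count = 9
Total leaves: 9

Answer: 9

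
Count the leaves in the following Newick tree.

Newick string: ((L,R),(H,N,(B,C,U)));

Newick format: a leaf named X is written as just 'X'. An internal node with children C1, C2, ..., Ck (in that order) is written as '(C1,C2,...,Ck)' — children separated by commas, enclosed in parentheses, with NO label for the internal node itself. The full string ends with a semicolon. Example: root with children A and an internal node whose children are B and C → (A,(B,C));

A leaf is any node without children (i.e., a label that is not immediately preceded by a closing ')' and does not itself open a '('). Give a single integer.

Newick: ((L,R),(H,N,(B,C,U)));
Scan left-to-right; a leaf is any maximal label run not followed by '(':
  pos 2: leaf 'L' → count = 1
  pos 4: leaf 'R' → count = 2
  pos 8: leaf 'H' → count = 3
  pos 10: leaf 'N' → count = 4
  pos 13: leaf 'B' → count = 5
  pos 15: leaf 'C' → count = 6
  pos 17: leaf 'U' → count = 7
Total leaves: 7

Answer: 7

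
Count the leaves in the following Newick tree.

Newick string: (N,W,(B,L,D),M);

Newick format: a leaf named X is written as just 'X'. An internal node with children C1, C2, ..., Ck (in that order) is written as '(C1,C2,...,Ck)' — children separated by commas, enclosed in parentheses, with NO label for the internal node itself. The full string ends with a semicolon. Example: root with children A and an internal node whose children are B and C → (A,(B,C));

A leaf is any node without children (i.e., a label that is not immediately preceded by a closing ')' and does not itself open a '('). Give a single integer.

Answer: 6

Derivation:
Newick: (N,W,(B,L,D),M);
Scan left-to-right; a leaf is any maximal label run not followed by '(':
  pos 1: leaf 'N' → count = 1
  pos 3: leaf 'W' → count = 2
  pos 6: leaf 'B' → count = 3
  pos 8: leaf 'L' → count = 4
  pos 10: leaf 'D' → count = 5
  pos 13: leaf 'M' → count = 6
Total leaves: 6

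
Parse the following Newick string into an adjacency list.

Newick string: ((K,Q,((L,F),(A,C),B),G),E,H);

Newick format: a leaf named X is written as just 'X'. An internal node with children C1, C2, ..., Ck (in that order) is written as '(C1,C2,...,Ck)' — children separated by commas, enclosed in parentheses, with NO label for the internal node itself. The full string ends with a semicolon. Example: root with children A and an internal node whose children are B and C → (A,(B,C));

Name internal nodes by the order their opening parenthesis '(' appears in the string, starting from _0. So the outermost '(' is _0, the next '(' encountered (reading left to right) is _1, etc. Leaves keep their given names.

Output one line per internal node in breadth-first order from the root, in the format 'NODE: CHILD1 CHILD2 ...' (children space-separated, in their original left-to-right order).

Answer: _0: _1 E H
_1: K Q _2 G
_2: _3 _4 B
_3: L F
_4: A C

Derivation:
Input: ((K,Q,((L,F),(A,C),B),G),E,H);
Scanning left-to-right, naming '(' by encounter order:
  pos 0: '(' -> open internal node _0 (depth 1)
  pos 1: '(' -> open internal node _1 (depth 2)
  pos 6: '(' -> open internal node _2 (depth 3)
  pos 7: '(' -> open internal node _3 (depth 4)
  pos 11: ')' -> close internal node _3 (now at depth 3)
  pos 13: '(' -> open internal node _4 (depth 4)
  pos 17: ')' -> close internal node _4 (now at depth 3)
  pos 20: ')' -> close internal node _2 (now at depth 2)
  pos 23: ')' -> close internal node _1 (now at depth 1)
  pos 28: ')' -> close internal node _0 (now at depth 0)
Total internal nodes: 5
BFS adjacency from root:
  _0: _1 E H
  _1: K Q _2 G
  _2: _3 _4 B
  _3: L F
  _4: A C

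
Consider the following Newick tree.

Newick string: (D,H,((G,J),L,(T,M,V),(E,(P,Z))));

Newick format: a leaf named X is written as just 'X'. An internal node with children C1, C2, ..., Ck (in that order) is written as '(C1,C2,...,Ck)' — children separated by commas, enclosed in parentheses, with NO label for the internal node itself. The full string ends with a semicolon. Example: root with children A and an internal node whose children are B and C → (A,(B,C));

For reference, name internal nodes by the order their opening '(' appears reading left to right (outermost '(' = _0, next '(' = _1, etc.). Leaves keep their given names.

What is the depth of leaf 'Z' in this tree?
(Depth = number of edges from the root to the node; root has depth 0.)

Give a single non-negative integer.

Newick: (D,H,((G,J),L,(T,M,V),(E,(P,Z))));
Naming internals by '(' encounter order: outermost '(' = _0, next = _1, ...
Query node: Z
Path from root: _0 -> _1 -> _4 -> _5 -> Z
Depth of Z: 4 (number of edges from root)

Answer: 4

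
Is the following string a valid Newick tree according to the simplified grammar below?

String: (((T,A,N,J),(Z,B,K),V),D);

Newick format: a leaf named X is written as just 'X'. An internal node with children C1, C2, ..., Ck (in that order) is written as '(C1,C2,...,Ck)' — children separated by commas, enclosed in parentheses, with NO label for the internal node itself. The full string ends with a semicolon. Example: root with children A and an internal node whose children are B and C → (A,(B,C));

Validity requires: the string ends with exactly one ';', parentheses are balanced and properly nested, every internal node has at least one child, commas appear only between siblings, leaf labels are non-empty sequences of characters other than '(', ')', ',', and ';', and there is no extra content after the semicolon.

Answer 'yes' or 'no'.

Answer: yes

Derivation:
Input: (((T,A,N,J),(Z,B,K),V),D);
Paren balance: 4 '(' vs 4 ')' OK
Ends with single ';': True
Full parse: OK
Valid: True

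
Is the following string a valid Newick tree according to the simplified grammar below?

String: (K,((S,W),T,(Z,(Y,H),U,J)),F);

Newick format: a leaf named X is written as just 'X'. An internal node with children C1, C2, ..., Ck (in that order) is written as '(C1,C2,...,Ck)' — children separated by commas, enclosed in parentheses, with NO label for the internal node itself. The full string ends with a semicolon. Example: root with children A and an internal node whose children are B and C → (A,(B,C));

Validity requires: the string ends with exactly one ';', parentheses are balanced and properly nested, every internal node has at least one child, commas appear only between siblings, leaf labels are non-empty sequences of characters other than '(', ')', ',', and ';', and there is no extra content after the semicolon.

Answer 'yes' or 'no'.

Input: (K,((S,W),T,(Z,(Y,H),U,J)),F);
Paren balance: 5 '(' vs 5 ')' OK
Ends with single ';': True
Full parse: OK
Valid: True

Answer: yes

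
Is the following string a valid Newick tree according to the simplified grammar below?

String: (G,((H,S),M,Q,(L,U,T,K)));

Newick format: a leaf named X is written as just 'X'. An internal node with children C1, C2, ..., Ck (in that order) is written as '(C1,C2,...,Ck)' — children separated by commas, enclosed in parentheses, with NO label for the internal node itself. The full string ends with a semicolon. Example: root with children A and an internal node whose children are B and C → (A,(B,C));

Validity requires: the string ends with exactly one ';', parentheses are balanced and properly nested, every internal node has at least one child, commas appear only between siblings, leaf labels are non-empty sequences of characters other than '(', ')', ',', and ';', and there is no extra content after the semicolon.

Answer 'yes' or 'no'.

Input: (G,((H,S),M,Q,(L,U,T,K)));
Paren balance: 4 '(' vs 4 ')' OK
Ends with single ';': True
Full parse: OK
Valid: True

Answer: yes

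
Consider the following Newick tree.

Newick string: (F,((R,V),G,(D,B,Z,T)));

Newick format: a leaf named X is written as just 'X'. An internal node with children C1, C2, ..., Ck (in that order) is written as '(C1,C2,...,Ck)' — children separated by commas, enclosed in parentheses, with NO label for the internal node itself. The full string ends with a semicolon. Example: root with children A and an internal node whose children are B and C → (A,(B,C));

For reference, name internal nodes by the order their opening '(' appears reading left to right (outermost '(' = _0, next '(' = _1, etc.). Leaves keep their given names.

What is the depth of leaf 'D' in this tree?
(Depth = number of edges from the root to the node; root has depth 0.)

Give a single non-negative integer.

Newick: (F,((R,V),G,(D,B,Z,T)));
Naming internals by '(' encounter order: outermost '(' = _0, next = _1, ...
Query node: D
Path from root: _0 -> _1 -> _3 -> D
Depth of D: 3 (number of edges from root)

Answer: 3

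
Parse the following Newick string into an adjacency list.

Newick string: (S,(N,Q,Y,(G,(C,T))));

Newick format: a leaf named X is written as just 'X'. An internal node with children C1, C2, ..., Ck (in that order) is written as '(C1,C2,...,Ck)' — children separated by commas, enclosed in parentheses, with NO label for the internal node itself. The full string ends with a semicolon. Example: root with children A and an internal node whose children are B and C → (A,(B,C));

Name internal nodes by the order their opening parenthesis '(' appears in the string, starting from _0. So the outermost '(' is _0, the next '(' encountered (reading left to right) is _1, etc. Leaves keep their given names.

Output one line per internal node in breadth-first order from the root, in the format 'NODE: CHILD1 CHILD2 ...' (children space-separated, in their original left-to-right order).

Input: (S,(N,Q,Y,(G,(C,T))));
Scanning left-to-right, naming '(' by encounter order:
  pos 0: '(' -> open internal node _0 (depth 1)
  pos 3: '(' -> open internal node _1 (depth 2)
  pos 10: '(' -> open internal node _2 (depth 3)
  pos 13: '(' -> open internal node _3 (depth 4)
  pos 17: ')' -> close internal node _3 (now at depth 3)
  pos 18: ')' -> close internal node _2 (now at depth 2)
  pos 19: ')' -> close internal node _1 (now at depth 1)
  pos 20: ')' -> close internal node _0 (now at depth 0)
Total internal nodes: 4
BFS adjacency from root:
  _0: S _1
  _1: N Q Y _2
  _2: G _3
  _3: C T

Answer: _0: S _1
_1: N Q Y _2
_2: G _3
_3: C T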